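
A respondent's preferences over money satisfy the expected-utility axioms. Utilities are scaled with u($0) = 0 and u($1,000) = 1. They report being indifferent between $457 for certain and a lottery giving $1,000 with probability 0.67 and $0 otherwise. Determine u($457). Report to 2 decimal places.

By the standard-gamble method, u($457) is just the indifference probability on the best outcome: 0.67.

0.67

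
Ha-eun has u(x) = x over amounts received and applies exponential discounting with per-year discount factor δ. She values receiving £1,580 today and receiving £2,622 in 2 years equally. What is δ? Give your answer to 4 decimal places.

δ ≈ 0.7763

The payoff in 2 years is discounted by δ^2, so u(1580) = δ^2·u(2622) and δ^2 = u(1580)/u(2622).
With u(x) = x: δ^2 = 1580/2622 = 0.60259.
Hence δ = (0.60259)^(1/2) = 0.776269.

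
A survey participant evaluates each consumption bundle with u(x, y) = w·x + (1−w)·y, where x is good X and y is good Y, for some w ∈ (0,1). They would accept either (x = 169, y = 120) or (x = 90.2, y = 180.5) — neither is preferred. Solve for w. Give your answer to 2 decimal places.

Indifference: w·169 + (1−w)·120 = w·90.2 + (1−w)·180.5.
Collecting terms: w·78.8 = (1−w)·60.5.
The marginal rate of substitution is 60.5/78.8, so w = 60.5/(78.8+60.5) = 0.43.

w = 0.43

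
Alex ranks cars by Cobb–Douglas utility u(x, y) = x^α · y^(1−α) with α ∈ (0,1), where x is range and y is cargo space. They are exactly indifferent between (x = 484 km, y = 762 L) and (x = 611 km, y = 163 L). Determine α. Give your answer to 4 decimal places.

Set the two utilities equal: 484^α·762^(1−α) = 611^α·163^(1−α).
Rearrange to (484/611)^α = (163/762)^(1−α) and take logs: α·-0.2330121 = (1−α)·-1.5421964.
Thus α·(-1.7752085) = -1.5421964, so α = -1.5421964/-1.7752085 ≈ 0.8687.

α ≈ 0.8687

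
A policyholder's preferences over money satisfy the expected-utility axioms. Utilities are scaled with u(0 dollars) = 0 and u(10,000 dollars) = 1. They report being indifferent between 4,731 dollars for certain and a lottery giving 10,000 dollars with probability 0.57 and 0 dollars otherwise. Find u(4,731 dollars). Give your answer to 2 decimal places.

0.57

The indifference gives u(4,731 dollars) = 0.57·u(10,000 dollars) + 0.43·u(0 dollars) = 0.57·1 + 0.43·0 = 0.57.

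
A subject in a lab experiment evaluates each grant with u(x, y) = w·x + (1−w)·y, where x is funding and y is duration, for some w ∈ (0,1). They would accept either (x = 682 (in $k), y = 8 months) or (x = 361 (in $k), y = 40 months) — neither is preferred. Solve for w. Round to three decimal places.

Indifference: w·682 + (1−w)·8 = w·361 + (1−w)·40.
w·(682−361) = (1−w)·(40−8), i.e. w·321 = (1−w)·32.
Hence w = 32/(321+32) = 32/353 = 0.091.

w = 0.091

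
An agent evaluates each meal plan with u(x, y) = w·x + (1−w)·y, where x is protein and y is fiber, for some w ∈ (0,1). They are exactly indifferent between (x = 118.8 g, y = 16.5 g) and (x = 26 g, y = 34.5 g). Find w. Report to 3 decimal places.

w = 0.162

Indifference: w·118.8 + (1−w)·16.5 = w·26 + (1−w)·34.5.
Rearranging, 92.8·w − 18·(1−w) = 0.
Hence w = 18/(92.8+18) = 18/110.8 = 0.162.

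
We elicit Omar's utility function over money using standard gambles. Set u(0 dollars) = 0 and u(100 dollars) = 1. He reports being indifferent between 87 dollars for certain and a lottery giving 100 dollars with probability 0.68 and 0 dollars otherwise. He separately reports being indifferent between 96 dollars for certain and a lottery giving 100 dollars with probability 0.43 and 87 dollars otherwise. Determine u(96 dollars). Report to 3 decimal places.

0.818

First, u(87 dollars) = 0.68·u(100 dollars) + 0.32·u(0 dollars) = 0.68.
Then u(96 dollars) = 0.43·u(100 dollars) + 0.57·u(87 dollars) = 0.43·1.00 + 0.57·0.68 = 0.8176.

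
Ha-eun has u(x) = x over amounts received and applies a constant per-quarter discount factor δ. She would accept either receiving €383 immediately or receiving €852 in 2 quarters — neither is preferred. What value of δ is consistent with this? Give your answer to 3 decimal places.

δ ≈ 0.670

Equating discounted utilities: u(383) = δ^2·u(852) ⇒ δ^2 = u(383)/u(852).
With u(x) = x: δ^2 = 383/852 = 0.44953.
Hence δ = (0.44953)^(1/2) = 0.67047.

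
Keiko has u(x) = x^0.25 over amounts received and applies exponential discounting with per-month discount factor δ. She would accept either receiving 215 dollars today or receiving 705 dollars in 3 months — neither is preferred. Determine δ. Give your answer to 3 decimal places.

Equating discounted utilities: u(215) = δ^3·u(705) ⇒ δ^3 = u(215)/u(705).
With u(x) = x^0.25: δ^3 = 215^0.25/705^0.25 = (215/705)^0.25 = 0.74313.
Taking the cube root: δ = 0.74313^(1/3) ≈ 0.906.

δ ≈ 0.906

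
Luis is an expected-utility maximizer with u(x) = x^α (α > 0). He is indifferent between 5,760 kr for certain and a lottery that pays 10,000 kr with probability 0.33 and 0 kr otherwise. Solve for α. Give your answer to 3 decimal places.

α ≈ 2.010

Since u(0) = 0, the lottery's EU is 0.33·10000^α.
Setting u(5760) equal to that: 5760^α = 0.33·10000^α ⇒ (5760/10000)^α = 0.33.
α = ln(0.33) / ln(5760/10000) = -1.108663/-0.551648 ≈ 2.010.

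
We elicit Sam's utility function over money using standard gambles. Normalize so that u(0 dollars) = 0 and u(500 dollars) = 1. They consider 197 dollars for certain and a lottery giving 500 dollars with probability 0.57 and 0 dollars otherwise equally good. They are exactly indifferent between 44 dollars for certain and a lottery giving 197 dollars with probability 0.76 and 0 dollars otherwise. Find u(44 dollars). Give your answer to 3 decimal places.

0.433

First, u(197 dollars) = 0.57·u(500 dollars) + 0.43·u(0 dollars) = 0.57.
Then u(44 dollars) = 0.76·u(197 dollars) + 0.24·u(0 dollars) = 0.76·0.57 + 0.24·0.00 = 0.4332.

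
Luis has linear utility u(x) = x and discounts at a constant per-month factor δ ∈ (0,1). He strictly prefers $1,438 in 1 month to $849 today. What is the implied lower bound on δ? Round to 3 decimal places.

δ > 0.590

The preference means 849 < δ·1438.
Dividing through by 1438 gives δ > 0.59040.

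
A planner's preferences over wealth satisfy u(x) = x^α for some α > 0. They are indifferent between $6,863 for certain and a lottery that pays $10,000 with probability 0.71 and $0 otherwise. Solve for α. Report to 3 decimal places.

α ≈ 0.910

Since u(0) = 0, the lottery's EU is 0.71·10000^α.
Equating: 6863^α = 0.71·10000^α, i.e. 0.6863^α = 0.71.
α = ln(0.71) / ln(6863/10000) = -0.342490/-0.376440 ≈ 0.910.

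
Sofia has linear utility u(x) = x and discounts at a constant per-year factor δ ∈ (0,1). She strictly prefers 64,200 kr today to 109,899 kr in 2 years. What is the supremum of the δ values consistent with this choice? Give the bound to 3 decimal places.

δ < 0.764

Comparing present values: 64200 > δ^2·109899.
Dividing by 109899: δ^2 < 0.58417. Both sides are positive, so the square root keeps the direction.
δ < (64200/109899)^(1/2) ≈ 0.764.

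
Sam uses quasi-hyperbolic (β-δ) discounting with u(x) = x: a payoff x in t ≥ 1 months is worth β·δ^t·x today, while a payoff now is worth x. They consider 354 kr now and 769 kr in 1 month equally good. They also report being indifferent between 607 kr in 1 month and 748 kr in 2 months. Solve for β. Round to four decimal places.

β ≈ 0.5673

From the later pair, β·δ^1·607 = β·δ^2·748; dividing through, δ = 607/748 = 0.81150.
Substituting δ into 354 = β·δ·769: β = 354/(624.041) ≈ 0.5673.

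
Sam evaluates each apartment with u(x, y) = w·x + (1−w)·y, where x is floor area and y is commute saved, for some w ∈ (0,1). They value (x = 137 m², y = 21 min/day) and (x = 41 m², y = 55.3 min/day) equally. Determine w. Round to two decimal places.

u(137,21) = u(41,55.3) means w·137 + (1−w)·21 = w·41 + (1−w)·55.3.
Rearranging, 96·w − 34.3·(1−w) = 0.
Hence w = 34.3/(96+34.3) = 34.3/130.3 = 0.26.

w = 0.26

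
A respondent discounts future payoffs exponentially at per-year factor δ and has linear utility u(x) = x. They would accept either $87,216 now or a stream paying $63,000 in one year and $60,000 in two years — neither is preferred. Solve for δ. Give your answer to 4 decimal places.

Equating present values: 87216 = 63000δ + 60000δ².
So 60000δ² + 63000δ − 87216 = 0.
The positive root is δ = [−63000 + √(63000² + 4·60000·87216)] / (2·60000) = (−63000 + 157800.000)/120000 ≈ 0.7900.

δ ≈ 0.7900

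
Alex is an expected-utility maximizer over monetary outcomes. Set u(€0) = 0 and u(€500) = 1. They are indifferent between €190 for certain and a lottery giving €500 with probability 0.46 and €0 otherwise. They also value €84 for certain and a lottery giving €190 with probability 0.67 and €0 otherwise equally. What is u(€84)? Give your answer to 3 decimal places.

0.308

From the first indifference, u(€190) = 0.46·u(€500) + 0.54·u(€0) = 0.46·1 + 0.54·0 = 0.46.
The second indifference gives u(€84) = 0.67·u(€190) + 0.33·u(€0) = 0.67·0.46 + 0.33·0.00 = 0.3082.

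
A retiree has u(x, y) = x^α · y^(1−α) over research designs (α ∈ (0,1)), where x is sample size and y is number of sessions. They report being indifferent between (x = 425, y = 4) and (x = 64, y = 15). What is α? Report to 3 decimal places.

α ≈ 0.411

Set the two utilities equal: 425^α·4^(1−α) = 64^α·15^(1−α).
Rearrange to (425/64)^α = (15/4)^(1−α) and take logs: α·1.893206 = (1−α)·1.321756.
Thus α·(3.214962) = 1.321756, so α = 1.321756/3.214962 ≈ 0.411.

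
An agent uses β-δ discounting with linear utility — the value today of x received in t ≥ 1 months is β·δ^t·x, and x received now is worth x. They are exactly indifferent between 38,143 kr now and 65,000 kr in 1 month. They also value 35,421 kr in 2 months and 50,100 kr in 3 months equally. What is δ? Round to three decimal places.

From the later pair, β·δ^2·35421 = β·δ^3·50100; dividing through, δ = 35421/50100 = 0.70701.

δ ≈ 0.707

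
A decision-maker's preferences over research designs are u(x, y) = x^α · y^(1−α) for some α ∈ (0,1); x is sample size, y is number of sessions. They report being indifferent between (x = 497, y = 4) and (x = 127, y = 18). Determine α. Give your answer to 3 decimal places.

Set the two utilities equal: 497^α·4^(1−α) = 127^α·18^(1−α).
(497/127)^α = (18/4)^(1−α); take logs: α·ln(497/127) = (1−α)·ln(18/4), i.e. α·1.364403 = (1−α)·1.504077.
So α/(1−α) = (1.504077)/(1.364403) = 1.102370, and α = 1.102370/2.102370 ≈ 0.524.

α ≈ 0.524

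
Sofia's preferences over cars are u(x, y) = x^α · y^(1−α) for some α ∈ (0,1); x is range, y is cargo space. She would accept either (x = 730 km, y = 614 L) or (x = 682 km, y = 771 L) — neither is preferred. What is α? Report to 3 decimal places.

α ≈ 0.770

Indifference: 730^α · 614^(1−α) = 682^α · 771^(1−α).
Taking logs: α·ln 730 + (1−α)·ln 614 = α·ln 682 + (1−α)·ln 771, i.e. α·0.068015 = (1−α)·0.227693.
So α/(1−α) = (0.227693)/(0.068015) = 3.347688, and α = 3.347688/4.347688 ≈ 0.770.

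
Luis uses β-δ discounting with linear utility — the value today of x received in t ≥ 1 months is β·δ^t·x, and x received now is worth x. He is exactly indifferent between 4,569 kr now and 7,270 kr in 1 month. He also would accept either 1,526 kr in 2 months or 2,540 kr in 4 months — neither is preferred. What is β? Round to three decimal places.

The second indifference involves only future payoffs, so β cancels: β·δ^2·1526 = β·δ^4·2540, giving δ^2 = 1526/2540 = 0.60079, so δ = 0.77510.
The first indifference: 4569 = β·δ·7270, so β = 4569/(δ·7270) = 4569/(0.77510·7270) ≈ 0.811.

β ≈ 0.811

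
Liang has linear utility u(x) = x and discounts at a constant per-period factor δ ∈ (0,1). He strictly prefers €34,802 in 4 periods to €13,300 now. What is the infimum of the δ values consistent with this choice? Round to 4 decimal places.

δ > 0.7863

The preference means 13300 < δ^4·34802.
Dividing by 34802: δ^4 > 0.38216. Both sides are positive, so the 4th root keeps the direction.
δ > (13300/34802)^(1/4) ≈ 0.7863.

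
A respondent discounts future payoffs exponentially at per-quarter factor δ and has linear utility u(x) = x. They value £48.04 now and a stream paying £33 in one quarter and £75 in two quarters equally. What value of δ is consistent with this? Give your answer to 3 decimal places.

Equating present values: 48.04 = 33δ + 75δ².
So 75δ² + 33δ − 48.04 = 0.
By the quadratic formula (taking the positive root), δ = (−33 + √15501.00) / 150 ≈ 0.610.

δ ≈ 0.610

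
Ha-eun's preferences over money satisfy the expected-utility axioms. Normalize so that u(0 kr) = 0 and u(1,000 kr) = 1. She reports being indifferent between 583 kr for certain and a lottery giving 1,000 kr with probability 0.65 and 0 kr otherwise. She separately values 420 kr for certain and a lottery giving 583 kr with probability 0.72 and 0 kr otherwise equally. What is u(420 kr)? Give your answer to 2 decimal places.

0.47

From the first indifference, u(583 kr) = 0.65·u(1,000 kr) + 0.35·u(0 kr) = 0.65·1 + 0.35·0 = 0.65.
The second indifference gives u(420 kr) = 0.72·u(583 kr) + 0.28·u(0 kr) = 0.72·0.65 + 0.28·0.00 = 0.4680.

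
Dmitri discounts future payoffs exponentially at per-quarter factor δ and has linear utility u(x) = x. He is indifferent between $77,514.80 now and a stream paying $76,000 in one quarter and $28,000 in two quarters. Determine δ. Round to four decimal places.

The stream is worth 76000δ + 28000δ² today, so 76000δ + 28000δ² = 77514.80.
That is, 28000δ² + 76000δ − 77514.80 = 0, a quadratic in δ.
The positive root is δ = [−76000 + √(76000² + 4·28000·77514.80)] / (2·28000) = (−76000 + 120240.000)/56000 ≈ 0.7900.

δ ≈ 0.7900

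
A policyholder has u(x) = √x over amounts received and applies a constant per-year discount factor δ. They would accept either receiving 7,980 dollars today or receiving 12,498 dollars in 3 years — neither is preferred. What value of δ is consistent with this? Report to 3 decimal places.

The payoff in 3 years is discounted by δ^3, so u(7980) = δ^3·u(12498) and δ^3 = u(7980)/u(12498).
With u(x) = √x: δ^3 = √7980/√12498 = √(7980/12498) = 0.79906.
Hence δ = (0.79906)^(1/3) = 0.92796.

δ ≈ 0.928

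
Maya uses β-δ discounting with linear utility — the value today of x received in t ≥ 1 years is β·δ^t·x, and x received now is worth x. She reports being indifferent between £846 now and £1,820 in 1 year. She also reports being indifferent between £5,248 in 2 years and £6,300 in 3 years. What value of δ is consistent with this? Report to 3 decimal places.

The second indifference involves only future payoffs, so β cancels: β·δ^2·5248 = β·δ^3·6300, giving δ = 5248/6300 = 0.83302.

δ ≈ 0.833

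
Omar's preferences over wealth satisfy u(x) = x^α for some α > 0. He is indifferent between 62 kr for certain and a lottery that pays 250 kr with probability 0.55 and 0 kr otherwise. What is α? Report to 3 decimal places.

Since u(0) = 0, the lottery's EU is 0.55·250^α.
Setting u(62) equal to that: 62^α = 0.55·250^α ⇒ (62/250)^α = 0.55.
Take logs: α = ln 0.55 / ln(62/250) ≈ 0.42876.

α ≈ 0.429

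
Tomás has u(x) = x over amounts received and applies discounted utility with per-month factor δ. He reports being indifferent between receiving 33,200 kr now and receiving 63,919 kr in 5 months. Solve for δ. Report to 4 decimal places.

The payoff in 5 months is discounted by δ^5, so u(33200) = δ^5·u(63919) and δ^5 = u(33200)/u(63919).
With u(x) = x: δ^5 = 33200/63919 = 0.51941.
So δ = 0.51941^(1/5) ≈ 0.8772.

δ ≈ 0.8772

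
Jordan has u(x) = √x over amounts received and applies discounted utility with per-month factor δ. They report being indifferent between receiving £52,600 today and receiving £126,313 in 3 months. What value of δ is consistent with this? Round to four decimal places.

The payoff in 3 months is discounted by δ^3, so u(52600) = δ^3·u(126313) and δ^3 = u(52600)/u(126313).
Since u(x) = √x, δ^3 = √(52600/126313) = 0.64531.
So δ = 0.64531^(1/3) ≈ 0.8642.

δ ≈ 0.8642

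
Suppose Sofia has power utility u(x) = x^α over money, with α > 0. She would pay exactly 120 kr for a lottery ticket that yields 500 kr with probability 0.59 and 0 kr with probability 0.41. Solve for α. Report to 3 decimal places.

α ≈ 0.370

EU(lottery) = 0.59·500^α + 0.41·0 = 0.59·500^α.
Equating: 120^α = 0.59·500^α, i.e. 0.2400^α = 0.59.
Taking logs: α·ln(120/500) = ln(0.59), so α = -0.527633 / -1.427116 ≈ 0.370.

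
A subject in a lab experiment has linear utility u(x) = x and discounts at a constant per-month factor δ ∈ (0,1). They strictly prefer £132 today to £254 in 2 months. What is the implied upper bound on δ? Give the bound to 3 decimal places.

δ < 0.721

The preference means 132 > δ^2·254.
Hence δ^2 < 132/254 = 0.51969, and x ↦ x^(1/2) is increasing on (0,∞).
δ < 0.51969^(1/2) = 0.721.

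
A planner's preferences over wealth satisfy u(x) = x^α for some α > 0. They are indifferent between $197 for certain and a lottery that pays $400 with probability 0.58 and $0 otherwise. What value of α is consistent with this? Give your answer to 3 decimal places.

α ≈ 0.769

The lottery's expected utility is 0.58·u(400) + 0.42·u(0) = 0.58·400^α (since u(0) = 0 for α > 0).
Equating: 197^α = 0.58·400^α, i.e. 0.4925^α = 0.58.
α = ln(0.58) / ln(197/400) = -0.544727/-0.708261 ≈ 0.769.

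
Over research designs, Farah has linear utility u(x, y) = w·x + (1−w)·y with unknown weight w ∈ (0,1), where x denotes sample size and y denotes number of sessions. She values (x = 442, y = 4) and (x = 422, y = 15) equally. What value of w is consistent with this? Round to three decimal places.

Equating utilities: w·442 + (1−w)·4 = w·422 + (1−w)·15.
Collecting terms: w·20 = (1−w)·11.
The marginal rate of substitution is 11/20, so w = 11/(20+11) = 0.355.

w = 0.355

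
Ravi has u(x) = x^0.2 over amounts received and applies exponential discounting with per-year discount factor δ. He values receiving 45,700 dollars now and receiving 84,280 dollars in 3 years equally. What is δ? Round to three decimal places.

Equating discounted utilities: u(45700) = δ^3·u(84280) ⇒ δ^3 = u(45700)/u(84280).
With u(x) = x^0.2: δ^3 = 45700^0.2/84280^0.2 = (45700/84280)^0.2 = 0.88479.
Taking the cube root: δ = 0.88479^(1/3) ≈ 0.960.

δ ≈ 0.960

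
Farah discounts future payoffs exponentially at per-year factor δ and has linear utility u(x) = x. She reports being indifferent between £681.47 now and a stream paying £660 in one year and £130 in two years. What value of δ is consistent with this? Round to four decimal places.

Equating present values: 681.47 = 660δ + 130δ².
That is, 130δ² + 660δ − 681.47 = 0, a quadratic in δ.
δ = (−660 + √(660² + 4·130·681.47)) / (2·130) = (−660 + √789964.40) / 260 ≈ 0.8800.

δ ≈ 0.8800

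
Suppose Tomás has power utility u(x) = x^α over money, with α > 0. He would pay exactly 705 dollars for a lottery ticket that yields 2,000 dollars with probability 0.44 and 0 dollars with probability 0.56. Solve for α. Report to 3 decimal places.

α ≈ 0.787

EU(lottery) = 0.44·2000^α + 0.56·0 = 0.44·2000^α.
Equating: 705^α = 0.44·2000^α, i.e. 0.3525^α = 0.44.
Take logs: α = ln 0.44 / ln(705/2000) ≈ 0.78736.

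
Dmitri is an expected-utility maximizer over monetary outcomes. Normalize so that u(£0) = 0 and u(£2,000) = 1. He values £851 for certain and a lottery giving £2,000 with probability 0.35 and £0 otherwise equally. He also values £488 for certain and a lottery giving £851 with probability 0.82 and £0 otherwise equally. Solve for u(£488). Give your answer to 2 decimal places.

0.29

First, u(£851) = 0.35·u(£2,000) + 0.65·u(£0) = 0.35.
The second indifference gives u(£488) = 0.82·u(£851) + 0.18·u(£0) = 0.82·0.35 + 0.18·0.00 = 0.2870.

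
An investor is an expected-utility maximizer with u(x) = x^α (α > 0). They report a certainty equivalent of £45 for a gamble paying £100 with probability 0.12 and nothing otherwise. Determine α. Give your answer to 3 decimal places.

Since u(0) = 0, the lottery's EU is 0.12·100^α.
Setting u(45) equal to that: 45^α = 0.12·100^α ⇒ (45/100)^α = 0.12.
α = ln(0.12) / ln(45/100) = -2.120264/-0.798508 ≈ 2.655.

α ≈ 2.655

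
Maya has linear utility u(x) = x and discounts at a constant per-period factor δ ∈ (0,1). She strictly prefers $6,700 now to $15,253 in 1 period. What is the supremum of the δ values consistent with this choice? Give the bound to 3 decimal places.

δ < 0.439

Under u(x) = x this choice says 6700 > δ·15253.
Dividing through by 15253 gives δ < 0.43926.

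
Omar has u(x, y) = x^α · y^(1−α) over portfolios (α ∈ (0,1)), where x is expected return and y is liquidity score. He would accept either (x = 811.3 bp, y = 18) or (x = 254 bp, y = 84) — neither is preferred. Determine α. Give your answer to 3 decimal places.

The Cobb–Douglas utilities coincide, so 811.3^α·18^(1−α) = 254^α·84^(1−α).
Rearrange to (811.3/254)^α = (84/18)^(1−α) and take logs: α·1.161304 = (1−α)·1.540445.
With A = 1.161304 and B = 1.540445: α·A = (1−α)·B, so α = B/(A+B) = 1.540445/2.701749 ≈ 0.570.

α ≈ 0.570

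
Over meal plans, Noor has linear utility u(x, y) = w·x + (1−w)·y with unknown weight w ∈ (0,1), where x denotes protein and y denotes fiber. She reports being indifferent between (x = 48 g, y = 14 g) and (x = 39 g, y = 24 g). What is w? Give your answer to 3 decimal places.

Equating utilities: w·48 + (1−w)·14 = w·39 + (1−w)·24.
Collecting terms: w·9 = (1−w)·10.
The marginal rate of substitution is 10/9, so w = 10/(9+10) = 0.526.

w = 0.526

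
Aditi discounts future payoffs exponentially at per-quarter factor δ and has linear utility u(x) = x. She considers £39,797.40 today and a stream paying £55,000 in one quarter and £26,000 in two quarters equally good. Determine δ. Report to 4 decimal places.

δ ≈ 0.5700

The stream is worth 55000δ + 26000δ² today, so 55000δ + 26000δ² = 39797.40.
That is, 26000δ² + 55000δ − 39797.40 = 0, a quadratic in δ.
By the quadratic formula (taking the positive root), δ = (−55000 + √7163929600.00) / 52000 ≈ 0.5700.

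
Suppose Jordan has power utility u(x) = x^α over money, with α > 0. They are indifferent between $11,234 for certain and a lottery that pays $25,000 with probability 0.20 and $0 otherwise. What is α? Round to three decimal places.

α ≈ 2.012

EU(lottery) = 0.20·25000^α + 0.80·0 = 0.20·25000^α.
Indifference: 11234^α = 0.20·25000^α, so (11234/25000)^α = 0.20.
Take logs: α = ln 0.20 / ln(11234/25000) ≈ 2.01197.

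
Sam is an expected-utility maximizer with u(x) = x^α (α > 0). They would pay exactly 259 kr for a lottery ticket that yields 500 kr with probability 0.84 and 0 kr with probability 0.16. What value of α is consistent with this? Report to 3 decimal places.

The lottery's expected utility is 0.84·u(500) + 0.16·u(0) = 0.84·500^α (since u(0) = 0 for α > 0).
Equating: 259^α = 0.84·500^α, i.e. 0.5180^α = 0.84.
Taking logs: α·ln(259/500) = ln(0.84), so α = -0.174353 / -0.657780 ≈ 0.265.

α ≈ 0.265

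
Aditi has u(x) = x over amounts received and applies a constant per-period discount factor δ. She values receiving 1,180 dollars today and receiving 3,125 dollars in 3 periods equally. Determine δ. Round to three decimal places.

δ ≈ 0.723

The payoff in 3 periods is discounted by δ^3, so u(1180) = δ^3·u(3125) and δ^3 = u(1180)/u(3125).
With u(x) = x: δ^3 = 1180/3125 = 0.37760.
So δ = 0.37760^(1/3) ≈ 0.723.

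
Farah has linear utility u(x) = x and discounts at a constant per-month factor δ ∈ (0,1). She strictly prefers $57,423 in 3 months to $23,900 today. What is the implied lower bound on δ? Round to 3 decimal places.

The preference means 23900 < δ^3·57423.
So δ^3 > 23900/57423 = 0.41621; taking the cube root of both positive sides preserves the inequality.
δ > (23900/57423)^(1/3) ≈ 0.747.

δ > 0.747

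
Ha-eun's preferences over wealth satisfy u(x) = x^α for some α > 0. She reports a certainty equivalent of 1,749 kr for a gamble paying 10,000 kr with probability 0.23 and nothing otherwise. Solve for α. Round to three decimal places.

Since u(0) = 0, the lottery's EU is 0.23·10000^α.
Setting u(1749) equal to that: 1749^α = 0.23·10000^α ⇒ (1749/10000)^α = 0.23.
Take logs: α = ln 0.23 / ln(1749/10000) ≈ 0.84293.

α ≈ 0.843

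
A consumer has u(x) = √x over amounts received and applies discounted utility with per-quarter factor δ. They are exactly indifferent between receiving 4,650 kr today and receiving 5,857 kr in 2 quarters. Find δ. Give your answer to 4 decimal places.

δ ≈ 0.9439

Indifference means u(4650) = δ^2 · u(5857), so δ^2 = u(4650)/u(5857).
With u(x) = √x: δ^2 = √4650/√5857 = √(4650/5857) = 0.89102.
So δ = 0.89102^(1/2) ≈ 0.9439.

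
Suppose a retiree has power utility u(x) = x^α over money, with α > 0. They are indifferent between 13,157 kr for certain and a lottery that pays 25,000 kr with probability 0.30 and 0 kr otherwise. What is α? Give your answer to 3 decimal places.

Since u(0) = 0, the lottery's EU is 0.30·25000^α.
Setting u(13157) equal to that: 13157^α = 0.30·25000^α ⇒ (13157/25000)^α = 0.30.
Take logs: α = ln 0.30 / ln(13157/25000) ≈ 1.87558.

α ≈ 1.876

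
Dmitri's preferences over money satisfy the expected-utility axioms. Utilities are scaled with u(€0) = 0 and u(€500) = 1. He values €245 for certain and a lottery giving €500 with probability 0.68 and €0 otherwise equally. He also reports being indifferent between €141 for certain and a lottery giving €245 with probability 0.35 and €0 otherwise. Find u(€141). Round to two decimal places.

0.24

The first gamble pins u(€245): it must equal 0.68·1 + 0.32·0 = 0.68.
Then u(€141) = 0.35·u(€245) + 0.65·u(€0) = 0.35·0.68 + 0.65·0.00 = 0.2380.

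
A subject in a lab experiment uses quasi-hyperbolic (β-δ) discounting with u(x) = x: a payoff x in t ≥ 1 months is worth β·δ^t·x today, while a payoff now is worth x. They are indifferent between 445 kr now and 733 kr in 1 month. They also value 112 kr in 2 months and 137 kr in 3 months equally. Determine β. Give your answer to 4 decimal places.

From the later pair, β·δ^2·112 = β·δ^3·137; dividing through, δ = 112/137 = 0.81752.
The first indifference: 445 = β·δ·733, so β = 445/(δ·733) = 445/(0.81752·733) ≈ 0.7426.

β ≈ 0.7426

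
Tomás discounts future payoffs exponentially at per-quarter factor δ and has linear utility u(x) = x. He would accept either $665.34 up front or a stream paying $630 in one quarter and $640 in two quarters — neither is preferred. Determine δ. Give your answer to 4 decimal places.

δ ≈ 0.6400

Present value of the stream is 630·δ + 640·δ². Indifference gives 630δ + 640δ² = 665.34.
So 640δ² + 630δ − 665.34 = 0.
δ = (−630 + √(630² + 4·640·665.34)) / (2·640) = (−630 + √2100170.40) / 1280 ≈ 0.6400.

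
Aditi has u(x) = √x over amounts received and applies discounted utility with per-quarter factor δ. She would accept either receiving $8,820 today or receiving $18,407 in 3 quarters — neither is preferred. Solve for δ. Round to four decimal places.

δ ≈ 0.8846

The payoff in 3 quarters is discounted by δ^3, so u(8820) = δ^3·u(18407) and δ^3 = u(8820)/u(18407).
With u(x) = √x: δ^3 = √8820/√18407 = √(8820/18407) = 0.69222.
So δ = 0.69222^(1/3) ≈ 0.8846.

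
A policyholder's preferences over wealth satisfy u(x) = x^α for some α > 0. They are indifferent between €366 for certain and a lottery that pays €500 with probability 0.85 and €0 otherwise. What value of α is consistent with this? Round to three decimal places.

α ≈ 0.521

Since u(0) = 0, the lottery's EU is 0.85·500^α.
Setting u(366) equal to that: 366^α = 0.85·500^α ⇒ (366/500)^α = 0.85.
α = ln(0.85) / ln(366/500) = -0.162519/-0.311975 ≈ 0.521.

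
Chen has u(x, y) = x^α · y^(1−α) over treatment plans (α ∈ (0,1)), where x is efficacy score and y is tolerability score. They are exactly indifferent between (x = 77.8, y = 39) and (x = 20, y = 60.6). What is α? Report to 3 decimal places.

Indifference: 77.8^α · 39^(1−α) = 20^α · 60.6^(1−α).
Rearrange to (77.8/20)^α = (60.6/39)^(1−α) and take logs: α·1.358409 = (1−α)·0.440733.
With A = 1.358409 and B = 0.440733: α·A = (1−α)·B, so α = B/(A+B) = 0.440733/1.799142 ≈ 0.245.

α ≈ 0.245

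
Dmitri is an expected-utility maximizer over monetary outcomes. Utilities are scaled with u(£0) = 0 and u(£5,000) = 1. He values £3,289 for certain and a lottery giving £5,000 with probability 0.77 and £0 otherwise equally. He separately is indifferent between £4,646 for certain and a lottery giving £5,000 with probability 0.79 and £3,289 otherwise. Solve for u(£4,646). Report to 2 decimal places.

First, u(£3,289) = 0.77·u(£5,000) + 0.23·u(£0) = 0.77.
Chaining: u(£4,646) = 0.79·1.00 + 0.21·0.77 = 0.9517.

0.95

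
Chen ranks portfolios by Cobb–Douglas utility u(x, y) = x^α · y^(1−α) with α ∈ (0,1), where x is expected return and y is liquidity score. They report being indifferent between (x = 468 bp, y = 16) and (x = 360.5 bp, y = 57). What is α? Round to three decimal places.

α ≈ 0.830

Set the two utilities equal: 468^α·16^(1−α) = 360.5^α·57^(1−α).
Rearrange to (468/360.5)^α = (57/16)^(1−α) and take logs: α·0.260976 = (1−α)·1.270463.
With A = 0.260976 and B = 1.270463: α·A = (1−α)·B, so α = B/(A+B) = 1.270463/1.531439 ≈ 0.830.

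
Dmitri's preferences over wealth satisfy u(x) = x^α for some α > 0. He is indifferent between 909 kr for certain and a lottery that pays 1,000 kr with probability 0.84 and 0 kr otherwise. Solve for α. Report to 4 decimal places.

EU(lottery) = 0.84·1000^α + 0.16·0 = 0.84·1000^α.
Indifference: 909^α = 0.84·1000^α, so (909/1000)^α = 0.84.
Take logs: α = ln 0.84 / ln(909/1000) ≈ 1.827409.

α ≈ 1.8274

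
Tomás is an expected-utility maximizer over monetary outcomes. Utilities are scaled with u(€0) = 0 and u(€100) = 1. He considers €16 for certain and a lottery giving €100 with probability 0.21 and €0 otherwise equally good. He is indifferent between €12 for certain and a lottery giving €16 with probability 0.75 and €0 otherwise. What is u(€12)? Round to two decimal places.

First, u(€16) = 0.21·u(€100) + 0.79·u(€0) = 0.21.
Chaining: u(€12) = 0.75·0.21 + 0.25·0.00 = 0.1575.

0.16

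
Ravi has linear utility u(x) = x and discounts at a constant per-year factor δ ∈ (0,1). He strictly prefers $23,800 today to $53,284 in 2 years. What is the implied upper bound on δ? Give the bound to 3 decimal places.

δ < 0.668

Under u(x) = x this choice says 23800 > δ^2·53284.
Hence δ^2 < 23800/53284 = 0.44666, and x ↦ x^(1/2) is increasing on (0,∞).
δ < (23800/53284)^(1/2) ≈ 0.668.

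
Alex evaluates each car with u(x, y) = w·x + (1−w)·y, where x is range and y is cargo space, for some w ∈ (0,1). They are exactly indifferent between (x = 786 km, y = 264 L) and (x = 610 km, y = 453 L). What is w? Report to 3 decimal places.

w = 0.518

u(786,264) = u(610,453) means w·786 + (1−w)·264 = w·610 + (1−w)·453.
Collecting terms: w·176 = (1−w)·189.
Hence w = 189/(176+189) = 189/365 = 0.518.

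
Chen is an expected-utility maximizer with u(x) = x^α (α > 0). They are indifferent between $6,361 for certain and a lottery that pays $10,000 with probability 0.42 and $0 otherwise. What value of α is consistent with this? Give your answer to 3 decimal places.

EU(lottery) = 0.42·10000^α + 0.58·0 = 0.42·10000^α.
Equating: 6361^α = 0.42·10000^α, i.e. 0.6361^α = 0.42.
Taking logs: α·ln(6361/10000) = ln(0.42), so α = -0.867501 / -0.452399 ≈ 1.918.

α ≈ 1.918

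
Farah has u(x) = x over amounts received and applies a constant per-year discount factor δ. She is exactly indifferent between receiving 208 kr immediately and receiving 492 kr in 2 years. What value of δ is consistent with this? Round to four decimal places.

δ ≈ 0.6502

Equating discounted utilities: u(208) = δ^2·u(492) ⇒ δ^2 = u(208)/u(492).
With u(x) = x: δ^2 = 208/492 = 0.42276.
Taking the square root: δ = 0.42276^(1/2) ≈ 0.6502.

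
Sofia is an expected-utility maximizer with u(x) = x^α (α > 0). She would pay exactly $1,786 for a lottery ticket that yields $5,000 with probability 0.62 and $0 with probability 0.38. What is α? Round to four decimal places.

Since u(0) = 0, the lottery's EU is 0.62·5000^α.
Indifference: 1786^α = 0.62·5000^α, so (1786/5000)^α = 0.62.
Take logs: α = ln 0.62 / ln(1786/5000) ≈ 0.464356.

α ≈ 0.4644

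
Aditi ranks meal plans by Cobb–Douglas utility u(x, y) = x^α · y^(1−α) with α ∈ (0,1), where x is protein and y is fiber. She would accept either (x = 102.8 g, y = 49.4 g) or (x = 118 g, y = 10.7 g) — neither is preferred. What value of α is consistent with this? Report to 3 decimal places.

Set the two utilities equal: 102.8^α·49.4^(1−α) = 118^α·10.7^(1−α).
(102.8/118)^α = (10.7/49.4)^(1−α); take logs: α·ln(102.8/118) = (1−α)·ln(10.7/49.4), i.e. α·-0.137899 = (1−α)·-1.529707.
Thus α·(-1.667606) = -1.529707, so α = -1.529707/-1.667606 ≈ 0.917.

α ≈ 0.917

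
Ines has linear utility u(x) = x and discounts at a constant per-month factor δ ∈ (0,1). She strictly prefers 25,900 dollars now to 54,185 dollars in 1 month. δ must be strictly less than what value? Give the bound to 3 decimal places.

δ < 0.478

Under u(x) = x this choice says 25900 > δ·54185.
So δ < 25900/54185 = 0.47799.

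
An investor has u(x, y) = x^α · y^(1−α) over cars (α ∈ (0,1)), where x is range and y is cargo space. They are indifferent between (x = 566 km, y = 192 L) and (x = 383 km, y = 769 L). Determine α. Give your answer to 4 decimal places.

Set the two utilities equal: 566^α·192^(1−α) = 383^α·769^(1−α).
Rearrange to (566/383)^α = (769/192)^(1−α) and take logs: α·0.3905591 = (1−α)·1.3875956.
So α/(1−α) = (1.3875956)/(0.3905591) = 3.5528441, and α = 3.5528441/4.5528441 ≈ 0.7804.

α ≈ 0.7804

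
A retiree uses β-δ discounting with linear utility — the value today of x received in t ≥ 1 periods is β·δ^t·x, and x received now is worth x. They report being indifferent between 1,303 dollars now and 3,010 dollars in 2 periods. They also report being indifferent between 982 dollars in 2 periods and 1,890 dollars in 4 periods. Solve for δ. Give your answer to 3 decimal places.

From the later pair, β·δ^2·982 = β·δ^4·1890; dividing through, δ^2 = 982/1890 = 0.51958, so δ = 0.72082.

δ ≈ 0.721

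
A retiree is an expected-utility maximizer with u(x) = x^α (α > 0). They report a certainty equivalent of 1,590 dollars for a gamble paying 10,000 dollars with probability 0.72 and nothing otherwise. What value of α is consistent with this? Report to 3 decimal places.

α ≈ 0.179

Since u(0) = 0, the lottery's EU is 0.72·10000^α.
Indifference: 1590^α = 0.72·10000^α, so (1590/10000)^α = 0.72.
α = ln(0.72) / ln(1590/10000) = -0.328504/-1.838851 ≈ 0.179.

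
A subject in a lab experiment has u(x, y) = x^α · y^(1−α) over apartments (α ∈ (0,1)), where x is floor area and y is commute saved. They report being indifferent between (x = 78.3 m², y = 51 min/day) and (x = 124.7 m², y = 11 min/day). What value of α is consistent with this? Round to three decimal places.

Indifference: 78.3^α · 51^(1−α) = 124.7^α · 11^(1−α).
(78.3/124.7)^α = (11/51)^(1−α); take logs: α·ln(78.3/124.7) = (1−α)·ln(11/51), i.e. α·-0.465363 = (1−α)·-1.533930.
With A = -0.465363 and B = -1.533930: α·A = (1−α)·B, so α = B/(A+B) = -1.533930/-1.999293 ≈ 0.767.

α ≈ 0.767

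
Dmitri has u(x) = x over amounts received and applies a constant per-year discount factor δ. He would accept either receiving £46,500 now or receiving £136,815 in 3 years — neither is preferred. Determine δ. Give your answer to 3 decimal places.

δ ≈ 0.698

The payoff in 3 years is discounted by δ^3, so u(46500) = δ^3·u(136815) and δ^3 = u(46500)/u(136815).
With u(x) = x: δ^3 = 46500/136815 = 0.33988.
Taking the cube root: δ = 0.33988^(1/3) ≈ 0.698.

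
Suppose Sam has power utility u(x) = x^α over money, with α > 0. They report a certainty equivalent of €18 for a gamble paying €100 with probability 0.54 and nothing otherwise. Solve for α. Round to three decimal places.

α ≈ 0.359

Since u(0) = 0, the lottery's EU is 0.54·100^α.
Equating: 18^α = 0.54·100^α, i.e. 0.1800^α = 0.54.
Take logs: α = ln 0.54 / ln(18/100) ≈ 0.35933.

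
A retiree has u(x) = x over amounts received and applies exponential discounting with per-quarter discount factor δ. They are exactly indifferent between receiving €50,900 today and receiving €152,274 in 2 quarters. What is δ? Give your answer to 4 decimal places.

δ ≈ 0.5782

The payoff in 2 quarters is discounted by δ^2, so u(50900) = δ^2·u(152274) and δ^2 = u(50900)/u(152274).
With u(x) = x: δ^2 = 50900/152274 = 0.33427.
So δ = 0.33427^(1/2) ≈ 0.5782.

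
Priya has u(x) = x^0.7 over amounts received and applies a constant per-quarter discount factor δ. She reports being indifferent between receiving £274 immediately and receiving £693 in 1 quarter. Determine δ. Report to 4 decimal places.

δ ≈ 0.5223

The payoff in 1 quarter is discounted by δ, so u(274) = δ·u(693) and δ = u(274)/u(693).
With u(x) = x^0.7: δ = 274^0.7/693^0.7 = (274/693)^0.7 = 0.52229.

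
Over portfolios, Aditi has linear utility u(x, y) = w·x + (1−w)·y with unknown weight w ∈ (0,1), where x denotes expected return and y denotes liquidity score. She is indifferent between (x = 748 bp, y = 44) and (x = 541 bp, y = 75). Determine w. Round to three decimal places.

u(748,44) = u(541,75) means w·748 + (1−w)·44 = w·541 + (1−w)·75.
Rearranging, 207·w − 31·(1−w) = 0.
The marginal rate of substitution is 31/207, so w = 31/(207+31) = 0.130.

w = 0.130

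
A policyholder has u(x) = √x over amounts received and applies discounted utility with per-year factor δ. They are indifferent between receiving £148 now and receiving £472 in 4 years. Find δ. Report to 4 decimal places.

The payoff in 4 years is discounted by δ^4, so u(148) = δ^4·u(472) and δ^4 = u(148)/u(472).
With u(x) = √x: δ^4 = √148/√472 = √(148/472) = 0.55996.
So δ = 0.55996^(1/4) ≈ 0.8650.

δ ≈ 0.8650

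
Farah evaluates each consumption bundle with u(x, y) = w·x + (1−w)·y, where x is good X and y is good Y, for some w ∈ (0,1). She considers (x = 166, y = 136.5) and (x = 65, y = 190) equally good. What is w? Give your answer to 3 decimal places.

u(166,136.5) = u(65,190) means w·166 + (1−w)·136.5 = w·65 + (1−w)·190.
Rearranging, 101·w − 53.5·(1−w) = 0.
Hence w = 53.5/(101+53.5) = 53.5/154.5 = 0.346.

w = 0.346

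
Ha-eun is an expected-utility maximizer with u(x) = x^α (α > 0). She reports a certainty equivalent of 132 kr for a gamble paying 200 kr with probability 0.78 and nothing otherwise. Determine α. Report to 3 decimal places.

α ≈ 0.598

Since u(0) = 0, the lottery's EU is 0.78·200^α.
Setting u(132) equal to that: 132^α = 0.78·200^α ⇒ (132/200)^α = 0.78.
α = ln(0.78) / ln(132/200) = -0.248461/-0.415515 ≈ 0.598.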